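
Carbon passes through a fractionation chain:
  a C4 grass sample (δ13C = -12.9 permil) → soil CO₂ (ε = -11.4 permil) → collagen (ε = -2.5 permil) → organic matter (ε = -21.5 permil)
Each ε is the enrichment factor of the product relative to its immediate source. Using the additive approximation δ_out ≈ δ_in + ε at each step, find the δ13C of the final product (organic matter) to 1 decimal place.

-48.3 permil

step 1: δ ≈ -12.9 + (-11.4) = -24.3 permil
step 2: δ ≈ -24.3 + (-2.5) = -26.8 permil
step 3: δ ≈ -26.8 + (-21.5) = -48.3 permil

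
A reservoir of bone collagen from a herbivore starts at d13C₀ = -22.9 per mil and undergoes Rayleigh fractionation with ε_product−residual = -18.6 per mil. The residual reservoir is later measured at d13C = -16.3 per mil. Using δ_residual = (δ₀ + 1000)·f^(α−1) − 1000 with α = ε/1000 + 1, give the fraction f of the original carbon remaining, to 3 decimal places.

0.696

α − 1 = ε/1000 = -0.0186
(δ_res + 1000)/(δ₀ + 1000) = (-16.3 + 1000)/(-22.9 + 1000) = 983.7/977.1 = 1.006755
f = 1.006755^(1/-0.0186) = exp(ln(1.006755)/-0.0186) = exp(0.00673/-0.0186)
f = exp(-0.3619) = 0.6963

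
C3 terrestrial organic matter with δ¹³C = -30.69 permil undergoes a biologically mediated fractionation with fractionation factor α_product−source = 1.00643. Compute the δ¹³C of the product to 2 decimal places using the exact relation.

-24.46 permil

δ_product = (δ_source + 1000)·α − 1000
δ_product = (-30.69 + 1000) × 1.00643 − 1000
δ_product = 975.543 − 1000 = -24.457 permil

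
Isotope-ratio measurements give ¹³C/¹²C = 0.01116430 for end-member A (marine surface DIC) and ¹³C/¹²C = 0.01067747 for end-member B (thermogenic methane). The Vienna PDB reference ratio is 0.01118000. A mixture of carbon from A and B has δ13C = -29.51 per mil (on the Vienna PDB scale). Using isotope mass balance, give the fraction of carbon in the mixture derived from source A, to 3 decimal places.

0.355

δ_A = (0.01116430/0.01118000 − 1)×1000 = (0.998596 − 1)×1000 = -1.404 per mil
δ_B = (0.01067747/0.01118000 − 1)×1000 = (0.955051 − 1)×1000 = -44.949 per mil
f_A = (δ_mix − δ_B)/(δ_A − δ_B) = (-29.51 − (-44.949))/(-1.404 − (-44.949))
f_A = 15.439 / 43.545 = 0.3546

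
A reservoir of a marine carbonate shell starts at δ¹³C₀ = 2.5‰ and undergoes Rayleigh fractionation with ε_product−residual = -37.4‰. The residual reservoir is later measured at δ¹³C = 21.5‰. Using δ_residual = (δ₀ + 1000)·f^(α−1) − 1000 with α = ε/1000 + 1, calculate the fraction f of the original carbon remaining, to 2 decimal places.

α − 1 = ε/1000 = -0.0374
(δ_res + 1000)/(δ₀ + 1000) = (21.5 + 1000)/(2.5 + 1000) = 1021.5/1002.5 = 1.018953
f = 1.018953^(1/-0.0374) = exp(ln(1.018953)/-0.0374) = exp(0.01878/-0.0374)
f = exp(-0.5020) = 0.6053

0.61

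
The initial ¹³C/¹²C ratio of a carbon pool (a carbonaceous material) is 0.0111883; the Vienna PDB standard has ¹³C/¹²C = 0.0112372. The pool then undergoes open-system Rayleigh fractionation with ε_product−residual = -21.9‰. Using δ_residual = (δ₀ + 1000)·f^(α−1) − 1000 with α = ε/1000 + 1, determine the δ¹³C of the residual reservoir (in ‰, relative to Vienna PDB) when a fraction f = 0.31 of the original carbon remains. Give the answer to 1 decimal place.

21.5‰

δ₀ = (0.0111883/0.0112372 − 1)×1000 = (0.995648 − 1)×1000 = -4.352‰
α − 1 = ε/1000 = -0.0219
f^(α−1) = 0.31^(-0.0219) = 1.025981
δ_res = (-4.352 + 1000) × 1.025981 − 1000 = 1021.516 − 1000 = 21.52‰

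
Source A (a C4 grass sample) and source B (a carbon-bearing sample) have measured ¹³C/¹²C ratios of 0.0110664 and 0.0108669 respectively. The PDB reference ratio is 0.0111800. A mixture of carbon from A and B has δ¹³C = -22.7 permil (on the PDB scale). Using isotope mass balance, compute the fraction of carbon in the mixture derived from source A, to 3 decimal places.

δ_A = (0.0110664/0.0111800 − 1)×1000 = (0.989839 − 1)×1000 = -10.161 permil
δ_B = (0.0108669/0.0111800 − 1)×1000 = (0.971995 − 1)×1000 = -28.005 permil
f_A = (δ_mix − δ_B)/(δ_A − δ_B) = (-22.7 − (-28.005))/(-10.161 − (-28.005))
f_A = 5.305 / 17.844 = 0.2973

0.297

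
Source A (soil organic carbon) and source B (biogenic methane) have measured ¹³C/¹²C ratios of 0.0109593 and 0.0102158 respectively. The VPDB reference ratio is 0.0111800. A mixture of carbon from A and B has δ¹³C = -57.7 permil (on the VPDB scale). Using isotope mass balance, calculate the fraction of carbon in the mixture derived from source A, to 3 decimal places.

δ_A = (0.0109593/0.0111800 − 1)×1000 = (0.980259 − 1)×1000 = -19.741 permil
δ_B = (0.0102158/0.0111800 − 1)×1000 = (0.913757 − 1)×1000 = -86.243 permil
f_A = (δ_mix − δ_B)/(δ_A − δ_B) = (-57.7 − (-86.243))/(-19.741 − (-86.243))
f_A = 28.543 / 66.503 = 0.4292

0.429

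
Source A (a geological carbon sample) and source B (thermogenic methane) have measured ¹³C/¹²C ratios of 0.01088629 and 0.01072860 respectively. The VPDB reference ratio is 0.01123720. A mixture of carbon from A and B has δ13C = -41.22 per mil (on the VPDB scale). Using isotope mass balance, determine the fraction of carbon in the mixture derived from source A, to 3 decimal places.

0.288

δ_A = (0.01088629/0.01123720 − 1)×1000 = (0.968772 − 1)×1000 = -31.228 per mil
δ_B = (0.01072860/0.01123720 − 1)×1000 = (0.954740 − 1)×1000 = -45.260 per mil
f_A = (δ_mix − δ_B)/(δ_A − δ_B) = (-41.22 − (-45.260))/(-31.228 − (-45.260))
f_A = 4.040 / 14.033 = 0.2879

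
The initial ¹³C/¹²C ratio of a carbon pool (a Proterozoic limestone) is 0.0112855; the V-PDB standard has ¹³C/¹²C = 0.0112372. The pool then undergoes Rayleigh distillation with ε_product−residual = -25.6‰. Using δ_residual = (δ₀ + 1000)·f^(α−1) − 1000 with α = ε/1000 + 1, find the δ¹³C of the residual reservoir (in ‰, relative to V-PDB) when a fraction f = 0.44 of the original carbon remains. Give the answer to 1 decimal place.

δ₀ = (0.0112855/0.0112372 − 1)×1000 = (1.004298 − 1)×1000 = 4.298‰
α − 1 = ε/1000 = -0.0256
f^(α−1) = 0.44^(-0.0256) = 1.021240
δ_res = (4.298 + 1000) × 1.021240 − 1000 = 1025.629 − 1000 = 25.63‰

25.6‰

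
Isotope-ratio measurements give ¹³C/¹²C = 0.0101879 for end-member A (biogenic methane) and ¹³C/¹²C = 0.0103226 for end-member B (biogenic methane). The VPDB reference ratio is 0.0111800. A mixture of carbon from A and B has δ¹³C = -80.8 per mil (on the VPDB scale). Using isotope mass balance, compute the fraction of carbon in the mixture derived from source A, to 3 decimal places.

0.341

δ_A = (0.0101879/0.0111800 − 1)×1000 = (0.911261 − 1)×1000 = -88.739 per mil
δ_B = (0.0103226/0.0111800 − 1)×1000 = (0.923309 − 1)×1000 = -76.691 per mil
f_A = (δ_mix − δ_B)/(δ_A − δ_B) = (-80.8 − (-76.691))/(-88.739 − (-76.691))
f_A = -4.109 / -12.048 = 0.3411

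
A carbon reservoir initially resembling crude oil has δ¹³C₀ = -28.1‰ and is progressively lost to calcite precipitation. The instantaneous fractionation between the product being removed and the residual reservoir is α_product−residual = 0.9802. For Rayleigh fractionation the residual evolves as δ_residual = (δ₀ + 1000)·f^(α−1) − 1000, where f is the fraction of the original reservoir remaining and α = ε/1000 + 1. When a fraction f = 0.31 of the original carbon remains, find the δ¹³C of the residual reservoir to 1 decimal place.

-5.3‰

Rayleigh residual: δ_res = (δ₀ + 1000)·f^(α−1) − 1000
α − 1 = -0.01980
f^(α−1) = 0.31^(-0.01980) = 1.023460
δ_res = (-28.1 + 1000) × 1.023460 − 1000 = 994.701 − 1000 = -5.30‰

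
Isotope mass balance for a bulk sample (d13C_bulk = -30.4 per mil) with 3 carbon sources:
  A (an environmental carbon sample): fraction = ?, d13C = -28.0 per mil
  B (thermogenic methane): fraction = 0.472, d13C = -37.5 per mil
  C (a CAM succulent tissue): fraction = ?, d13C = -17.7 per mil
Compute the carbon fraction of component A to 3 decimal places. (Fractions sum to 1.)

Let f_A and f_C be the unknown fractions; fractions sum to 1 so f_A + f_C = 0.528.
Mass balance: Σ fᵢ·δᵢ = δ_bulk ⇒ f_A·(-28.0) + f_C·(-17.7) = -30.4 − (-17.700) = -12.700
Substitute f_C = 0.528 − f_A:
f_A·(-28.0 − -17.7) = -12.700 − 0.528×(-17.7) = -3.354
f_A = -3.354 / -10.3 = 0.3257

0.326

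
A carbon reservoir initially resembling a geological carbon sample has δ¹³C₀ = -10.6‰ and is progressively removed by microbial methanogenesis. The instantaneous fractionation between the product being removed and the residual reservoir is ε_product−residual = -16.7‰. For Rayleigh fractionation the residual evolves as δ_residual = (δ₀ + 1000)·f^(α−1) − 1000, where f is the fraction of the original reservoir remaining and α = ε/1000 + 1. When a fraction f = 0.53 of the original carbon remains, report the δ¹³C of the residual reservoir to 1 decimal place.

-0.1‰

Rayleigh residual: δ_res = (δ₀ + 1000)·f^(α−1) − 1000
α = ε/1000 + 1 = 0.98330, so α − 1 = -0.01670
f^(α−1) = 0.53^(-0.01670) = 1.010659
δ_res = (-10.6 + 1000) × 1.010659 − 1000 = 999.946 − 1000 = -0.05‰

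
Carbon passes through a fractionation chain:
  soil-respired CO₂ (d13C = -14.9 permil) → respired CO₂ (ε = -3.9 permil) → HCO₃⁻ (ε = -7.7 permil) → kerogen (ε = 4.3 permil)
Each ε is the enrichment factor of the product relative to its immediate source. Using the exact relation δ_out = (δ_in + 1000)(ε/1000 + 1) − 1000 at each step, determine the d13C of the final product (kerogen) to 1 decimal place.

step 1: δ = (-14.90 + 1000)·(-3.9/1000 + 1) − 1000 = -18.74 permil
step 2: δ = (-18.74 + 1000)·(-7.7/1000 + 1) − 1000 = -26.30 permil
step 3: δ = (-26.30 + 1000)·(4.3/1000 + 1) − 1000 = -22.11 permil

-22.1 permil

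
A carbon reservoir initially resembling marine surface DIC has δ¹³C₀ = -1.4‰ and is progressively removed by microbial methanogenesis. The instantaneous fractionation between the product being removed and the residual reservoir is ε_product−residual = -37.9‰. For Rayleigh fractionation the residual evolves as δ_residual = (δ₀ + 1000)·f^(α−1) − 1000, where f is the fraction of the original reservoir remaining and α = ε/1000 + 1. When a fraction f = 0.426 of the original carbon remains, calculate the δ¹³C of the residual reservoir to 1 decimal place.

Rayleigh residual: δ_res = (δ₀ + 1000)·f^(α−1) − 1000
α = ε/1000 + 1 = 0.96210, so α − 1 = -0.03790
f^(α−1) = 0.426^(-0.03790) = 1.032869
δ_res = (-1.4 + 1000) × 1.032869 − 1000 = 1031.423 − 1000 = 31.42‰

31.4‰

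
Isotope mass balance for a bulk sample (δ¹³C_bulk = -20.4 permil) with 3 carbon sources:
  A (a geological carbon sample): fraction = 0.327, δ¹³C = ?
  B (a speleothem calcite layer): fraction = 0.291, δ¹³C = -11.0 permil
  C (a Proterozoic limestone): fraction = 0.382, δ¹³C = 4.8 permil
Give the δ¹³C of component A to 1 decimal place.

-58.2 permil

Isotope mass balance: δ_bulk = Σ fᵢ·δᵢ.
-20.4 = 0.327×δ_A + 0.291×(-11.0) + 0.382×(4.8)
0.327·δ_A = -20.4 − (-1.367) = -19.033
δ_A = -19.033 / 0.327 = -58.20 permil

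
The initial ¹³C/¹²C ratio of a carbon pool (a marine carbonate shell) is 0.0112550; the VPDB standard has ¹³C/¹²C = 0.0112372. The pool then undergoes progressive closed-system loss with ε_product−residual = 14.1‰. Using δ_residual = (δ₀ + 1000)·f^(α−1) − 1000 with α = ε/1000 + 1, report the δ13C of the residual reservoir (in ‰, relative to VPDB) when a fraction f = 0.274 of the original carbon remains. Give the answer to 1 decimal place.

δ₀ = (0.0112550/0.0112372 − 1)×1000 = (1.001584 − 1)×1000 = 1.584‰
α − 1 = ε/1000 = 0.0141
f^(α−1) = 0.274^(0.0141) = 0.981911
δ_res = (1.584 + 1000) × 0.981911 − 1000 = 983.467 − 1000 = -16.53‰

-16.5‰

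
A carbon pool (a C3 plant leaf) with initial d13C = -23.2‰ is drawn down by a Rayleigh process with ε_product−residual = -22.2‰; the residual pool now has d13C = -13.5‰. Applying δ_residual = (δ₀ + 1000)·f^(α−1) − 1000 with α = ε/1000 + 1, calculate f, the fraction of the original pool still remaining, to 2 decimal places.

0.64

α − 1 = ε/1000 = -0.0222
(δ_res + 1000)/(δ₀ + 1000) = (-13.5 + 1000)/(-23.2 + 1000) = 986.5/976.8 = 1.009930
f = 1.009930^(1/-0.0222) = exp(ln(1.009930)/-0.0222) = exp(0.00988/-0.0222)
f = exp(-0.4451) = 0.6408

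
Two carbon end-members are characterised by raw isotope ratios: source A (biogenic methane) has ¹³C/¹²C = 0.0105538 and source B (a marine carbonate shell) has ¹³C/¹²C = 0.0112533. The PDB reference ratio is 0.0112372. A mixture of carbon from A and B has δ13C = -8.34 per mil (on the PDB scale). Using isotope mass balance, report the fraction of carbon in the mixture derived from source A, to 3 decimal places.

0.157

δ_A = (0.0105538/0.0112372 − 1)×1000 = (0.939184 − 1)×1000 = -60.816 per mil
δ_B = (0.0112533/0.0112372 − 1)×1000 = (1.001433 − 1)×1000 = 1.433 per mil
f_A = (δ_mix − δ_B)/(δ_A − δ_B) = (-8.34 − (1.433))/(-60.816 − (1.433))
f_A = -9.773 / -62.249 = 0.1570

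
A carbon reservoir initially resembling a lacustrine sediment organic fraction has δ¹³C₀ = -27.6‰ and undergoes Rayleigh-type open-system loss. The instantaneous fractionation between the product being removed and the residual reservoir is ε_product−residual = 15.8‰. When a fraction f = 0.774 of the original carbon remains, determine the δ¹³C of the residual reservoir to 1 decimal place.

-31.5‰

Rayleigh residual: δ_res = (δ₀ + 1000)·f^(α−1) − 1000
α = ε/1000 + 1 = 1.01580, so α − 1 = 0.01580
f^(α−1) = 0.774^(0.01580) = 0.995960
δ_res = (-27.6 + 1000) × 0.995960 − 1000 = 968.472 − 1000 = -31.53‰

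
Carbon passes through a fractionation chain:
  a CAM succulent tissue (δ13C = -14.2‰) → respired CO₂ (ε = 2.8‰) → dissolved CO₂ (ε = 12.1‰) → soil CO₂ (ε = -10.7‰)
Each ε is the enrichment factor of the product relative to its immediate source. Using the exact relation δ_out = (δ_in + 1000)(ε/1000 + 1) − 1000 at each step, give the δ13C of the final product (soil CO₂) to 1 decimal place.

-10.2‰

step 1: δ = (-14.20 + 1000)·(2.8/1000 + 1) − 1000 = -11.44‰
step 2: δ = (-11.44 + 1000)·(12.1/1000 + 1) − 1000 = 0.52‰
step 3: δ = (0.52 + 1000)·(-10.7/1000 + 1) − 1000 = -10.18‰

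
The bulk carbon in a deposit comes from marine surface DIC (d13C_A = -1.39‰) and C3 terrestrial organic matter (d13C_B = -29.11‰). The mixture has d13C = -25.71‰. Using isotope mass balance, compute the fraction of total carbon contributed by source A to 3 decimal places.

δ_mix = f_A·δ_A + (1 − f_A)·δ_B  ⇒  f_A = (δ_mix − δ_B)/(δ_A − δ_B)
f_A = (-25.71 − (-29.11)) / (-1.39 − (-29.11))
f_A = 3.40 / 27.72 = 0.1227

0.123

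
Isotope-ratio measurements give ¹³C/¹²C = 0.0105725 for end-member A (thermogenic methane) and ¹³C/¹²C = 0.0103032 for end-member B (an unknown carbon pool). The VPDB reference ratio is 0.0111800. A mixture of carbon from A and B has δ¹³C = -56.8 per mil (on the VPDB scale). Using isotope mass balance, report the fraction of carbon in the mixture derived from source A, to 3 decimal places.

δ_A = (0.0105725/0.0111800 − 1)×1000 = (0.945662 − 1)×1000 = -54.338 per mil
δ_B = (0.0103032/0.0111800 − 1)×1000 = (0.921574 − 1)×1000 = -78.426 per mil
f_A = (δ_mix − δ_B)/(δ_A − δ_B) = (-56.8 − (-78.426))/(-54.338 − (-78.426))
f_A = 21.626 / 24.088 = 0.8978

0.898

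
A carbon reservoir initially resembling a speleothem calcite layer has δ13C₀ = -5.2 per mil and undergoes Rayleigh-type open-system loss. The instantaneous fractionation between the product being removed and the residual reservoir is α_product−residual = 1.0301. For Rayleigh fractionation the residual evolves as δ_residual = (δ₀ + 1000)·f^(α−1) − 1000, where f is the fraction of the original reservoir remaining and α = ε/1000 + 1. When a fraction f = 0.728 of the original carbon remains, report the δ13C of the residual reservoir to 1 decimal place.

-14.7 per mil

Rayleigh residual: δ_res = (δ₀ + 1000)·f^(α−1) − 1000
α − 1 = 0.03010
f^(α−1) = 0.728^(0.03010) = 0.990490
δ_res = (-5.2 + 1000) × 0.990490 − 1000 = 985.340 − 1000 = -14.66 per mil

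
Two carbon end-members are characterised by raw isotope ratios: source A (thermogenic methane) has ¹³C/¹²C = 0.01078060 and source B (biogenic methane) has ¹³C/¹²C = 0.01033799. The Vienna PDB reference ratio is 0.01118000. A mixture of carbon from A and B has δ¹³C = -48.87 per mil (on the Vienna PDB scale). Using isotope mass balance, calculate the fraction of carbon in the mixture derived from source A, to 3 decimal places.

0.668

δ_A = (0.01078060/0.01118000 − 1)×1000 = (0.964275 − 1)×1000 = -35.725 per mil
δ_B = (0.01033799/0.01118000 − 1)×1000 = (0.924686 − 1)×1000 = -75.314 per mil
f_A = (δ_mix − δ_B)/(δ_A − δ_B) = (-48.87 − (-75.314))/(-35.725 − (-75.314))
f_A = 26.444 / 39.589 = 0.6680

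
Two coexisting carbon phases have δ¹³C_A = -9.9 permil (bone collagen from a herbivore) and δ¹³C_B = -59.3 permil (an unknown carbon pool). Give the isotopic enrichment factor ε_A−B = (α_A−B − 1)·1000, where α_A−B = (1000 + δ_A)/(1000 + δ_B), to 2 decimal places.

α_A−B = (1000 + -9.9) / (1000 + -59.3) = 990.1 / 940.7 = 1.052514
ε_A−B = (1.052514 − 1) × 1000 = 52.514 permil
(The approximation ε ≈ δ_A − δ_B would give 49.4 permil.)

52.51 permil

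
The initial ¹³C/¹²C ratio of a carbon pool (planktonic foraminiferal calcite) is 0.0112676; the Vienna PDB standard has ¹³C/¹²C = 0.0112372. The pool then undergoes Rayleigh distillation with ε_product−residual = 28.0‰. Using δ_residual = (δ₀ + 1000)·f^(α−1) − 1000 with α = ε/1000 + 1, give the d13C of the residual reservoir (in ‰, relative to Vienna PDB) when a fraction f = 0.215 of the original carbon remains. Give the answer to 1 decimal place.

δ₀ = (0.0112676/0.0112372 − 1)×1000 = (1.002705 − 1)×1000 = 2.705‰
α − 1 = ε/1000 = 0.0280
f^(α−1) = 0.215^(0.0280) = 0.957874
δ_res = (2.705 + 1000) × 0.957874 − 1000 = 960.465 − 1000 = -39.53‰

-39.5‰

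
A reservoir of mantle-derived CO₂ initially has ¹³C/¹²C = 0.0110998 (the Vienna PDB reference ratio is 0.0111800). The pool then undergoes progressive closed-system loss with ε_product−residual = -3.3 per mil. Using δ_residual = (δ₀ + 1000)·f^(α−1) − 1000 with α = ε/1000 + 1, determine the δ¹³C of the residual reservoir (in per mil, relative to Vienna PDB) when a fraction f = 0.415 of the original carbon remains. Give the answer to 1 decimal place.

-4.3 per mil

δ₀ = (0.0110998/0.0111800 − 1)×1000 = (0.992826 − 1)×1000 = -7.174 per mil
α − 1 = ε/1000 = -0.0033
f^(α−1) = 0.415^(-0.0033) = 1.002906
δ_res = (-7.174 + 1000) × 1.002906 − 1000 = 995.712 − 1000 = -4.29 per mil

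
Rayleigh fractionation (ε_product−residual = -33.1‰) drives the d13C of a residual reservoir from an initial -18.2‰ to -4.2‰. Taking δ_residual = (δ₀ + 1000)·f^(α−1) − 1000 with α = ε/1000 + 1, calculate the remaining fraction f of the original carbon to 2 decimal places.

α − 1 = ε/1000 = -0.0331
(δ_res + 1000)/(δ₀ + 1000) = (-4.2 + 1000)/(-18.2 + 1000) = 995.8/981.8 = 1.014260
f = 1.014260^(1/-0.0331) = exp(ln(1.014260)/-0.0331) = exp(0.01416/-0.0331)
f = exp(-0.4278) = 0.6520

0.65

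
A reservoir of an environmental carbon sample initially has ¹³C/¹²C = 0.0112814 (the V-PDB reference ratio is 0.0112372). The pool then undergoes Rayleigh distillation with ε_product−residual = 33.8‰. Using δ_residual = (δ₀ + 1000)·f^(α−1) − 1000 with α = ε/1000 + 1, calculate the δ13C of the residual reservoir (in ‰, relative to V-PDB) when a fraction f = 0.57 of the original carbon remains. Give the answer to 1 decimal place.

δ₀ = (0.0112814/0.0112372 − 1)×1000 = (1.003933 − 1)×1000 = 3.933‰
α − 1 = ε/1000 = 0.0338
f^(α−1) = 0.57^(0.0338) = 0.981180
δ_res = (3.933 + 1000) × 0.981180 − 1000 = 985.039 − 1000 = -14.96‰

-15.0‰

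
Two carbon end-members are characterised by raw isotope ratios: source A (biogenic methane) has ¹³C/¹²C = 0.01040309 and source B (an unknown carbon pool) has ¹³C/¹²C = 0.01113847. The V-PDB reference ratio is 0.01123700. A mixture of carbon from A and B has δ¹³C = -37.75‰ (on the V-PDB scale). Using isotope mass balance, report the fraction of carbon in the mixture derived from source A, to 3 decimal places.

0.443

δ_A = (0.01040309/0.01123700 − 1)×1000 = (0.925789 − 1)×1000 = -74.211‰
δ_B = (0.01113847/0.01123700 − 1)×1000 = (0.991232 − 1)×1000 = -8.768‰
f_A = (δ_mix − δ_B)/(δ_A − δ_B) = (-37.75 − (-8.768))/(-74.211 − (-8.768))
f_A = -28.982 / -65.443 = 0.4429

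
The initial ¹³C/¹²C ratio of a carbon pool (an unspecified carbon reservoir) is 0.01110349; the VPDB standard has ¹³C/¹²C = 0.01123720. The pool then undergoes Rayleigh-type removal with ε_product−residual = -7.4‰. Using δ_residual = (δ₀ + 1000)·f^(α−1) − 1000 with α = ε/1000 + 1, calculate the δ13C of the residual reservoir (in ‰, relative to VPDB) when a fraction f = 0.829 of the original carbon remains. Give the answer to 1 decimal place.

-10.5‰

δ₀ = (0.01110349/0.01123720 − 1)×1000 = (0.988101 − 1)×1000 = -11.899‰
α − 1 = ε/1000 = -0.0074
f^(α−1) = 0.829^(-0.0074) = 1.001389
δ_res = (-11.899 + 1000) × 1.001389 − 1000 = 989.473 − 1000 = -10.53‰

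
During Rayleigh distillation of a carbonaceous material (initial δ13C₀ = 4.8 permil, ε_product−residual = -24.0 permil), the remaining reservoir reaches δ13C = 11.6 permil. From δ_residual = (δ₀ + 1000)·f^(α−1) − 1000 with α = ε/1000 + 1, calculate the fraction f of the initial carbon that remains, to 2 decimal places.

0.76

α − 1 = ε/1000 = -0.0240
(δ_res + 1000)/(δ₀ + 1000) = (11.6 + 1000)/(4.8 + 1000) = 1011.6/1004.8 = 1.006768
f = 1.006768^(1/-0.0240) = exp(ln(1.006768)/-0.0240) = exp(0.00674/-0.0240)
f = exp(-0.2810) = 0.7550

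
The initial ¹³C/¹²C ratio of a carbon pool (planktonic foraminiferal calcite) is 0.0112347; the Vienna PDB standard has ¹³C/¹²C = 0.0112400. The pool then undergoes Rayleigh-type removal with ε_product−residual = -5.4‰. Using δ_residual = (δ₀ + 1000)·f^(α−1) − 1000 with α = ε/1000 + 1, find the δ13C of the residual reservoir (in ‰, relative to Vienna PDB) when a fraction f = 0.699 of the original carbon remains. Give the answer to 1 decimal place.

1.5‰

δ₀ = (0.0112347/0.0112400 − 1)×1000 = (0.999528 − 1)×1000 = -0.472‰
α − 1 = ε/1000 = -0.0054
f^(α−1) = 0.699^(-0.0054) = 1.001936
δ_res = (-0.472 + 1000) × 1.001936 − 1000 = 1001.463 − 1000 = 1.46‰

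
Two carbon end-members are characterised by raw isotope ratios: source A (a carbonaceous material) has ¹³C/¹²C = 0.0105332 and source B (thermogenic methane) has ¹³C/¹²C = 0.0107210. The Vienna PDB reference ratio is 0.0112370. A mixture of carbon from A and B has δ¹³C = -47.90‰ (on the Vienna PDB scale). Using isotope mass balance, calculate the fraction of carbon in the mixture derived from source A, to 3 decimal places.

0.118

δ_A = (0.0105332/0.0112370 − 1)×1000 = (0.937368 − 1)×1000 = -62.632‰
δ_B = (0.0107210/0.0112370 − 1)×1000 = (0.954080 − 1)×1000 = -45.920‰
f_A = (δ_mix − δ_B)/(δ_A − δ_B) = (-47.90 − (-45.920))/(-62.632 − (-45.920))
f_A = -1.980 / -16.713 = 0.1185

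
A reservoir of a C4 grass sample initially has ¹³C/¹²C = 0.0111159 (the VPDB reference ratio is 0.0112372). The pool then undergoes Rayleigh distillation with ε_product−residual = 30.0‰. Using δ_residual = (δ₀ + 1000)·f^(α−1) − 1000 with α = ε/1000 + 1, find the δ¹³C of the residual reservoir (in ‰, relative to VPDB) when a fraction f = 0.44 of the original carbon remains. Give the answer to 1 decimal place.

δ₀ = (0.0111159/0.0112372 − 1)×1000 = (0.989205 − 1)×1000 = -10.795‰
α − 1 = ε/1000 = 0.0300
f^(α−1) = 0.44^(0.0300) = 0.975671
δ_res = (-10.795 + 1000) × 0.975671 − 1000 = 965.140 − 1000 = -34.86‰

-34.9‰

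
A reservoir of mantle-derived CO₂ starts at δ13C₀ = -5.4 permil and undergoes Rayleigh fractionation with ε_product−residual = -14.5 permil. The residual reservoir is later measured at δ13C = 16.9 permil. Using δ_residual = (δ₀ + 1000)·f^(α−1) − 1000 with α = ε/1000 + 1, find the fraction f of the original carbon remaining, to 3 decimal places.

0.217

α − 1 = ε/1000 = -0.0145
(δ_res + 1000)/(δ₀ + 1000) = (16.9 + 1000)/(-5.4 + 1000) = 1016.9/994.6 = 1.022421
f = 1.022421^(1/-0.0145) = exp(ln(1.022421)/-0.0145) = exp(0.02217/-0.0145)
f = exp(-1.5292) = 0.2167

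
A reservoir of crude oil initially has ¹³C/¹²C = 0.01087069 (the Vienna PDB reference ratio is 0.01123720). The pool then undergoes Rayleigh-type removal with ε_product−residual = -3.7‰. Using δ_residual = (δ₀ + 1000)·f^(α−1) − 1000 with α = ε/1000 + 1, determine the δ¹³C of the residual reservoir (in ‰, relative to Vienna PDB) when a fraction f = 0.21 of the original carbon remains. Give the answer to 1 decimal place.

δ₀ = (0.01087069/0.01123720 − 1)×1000 = (0.967384 − 1)×1000 = -32.616‰
α − 1 = ε/1000 = -0.0037
f^(α−1) = 0.21^(-0.0037) = 1.005791
δ_res = (-32.616 + 1000) × 1.005791 − 1000 = 972.986 − 1000 = -27.01‰

-27.0‰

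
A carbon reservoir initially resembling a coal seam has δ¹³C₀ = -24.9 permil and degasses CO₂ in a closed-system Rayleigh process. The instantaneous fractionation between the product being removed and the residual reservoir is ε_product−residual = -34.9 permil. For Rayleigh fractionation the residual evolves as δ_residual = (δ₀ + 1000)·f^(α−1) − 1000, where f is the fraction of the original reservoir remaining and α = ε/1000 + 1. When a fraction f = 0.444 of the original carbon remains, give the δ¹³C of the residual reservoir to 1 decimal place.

Rayleigh residual: δ_res = (δ₀ + 1000)·f^(α−1) − 1000
α = ε/1000 + 1 = 0.96510, so α − 1 = -0.03490
f^(α−1) = 0.444^(-0.03490) = 1.028742
δ_res = (-24.9 + 1000) × 1.028742 − 1000 = 1003.126 − 1000 = 3.13 permil

3.1 permil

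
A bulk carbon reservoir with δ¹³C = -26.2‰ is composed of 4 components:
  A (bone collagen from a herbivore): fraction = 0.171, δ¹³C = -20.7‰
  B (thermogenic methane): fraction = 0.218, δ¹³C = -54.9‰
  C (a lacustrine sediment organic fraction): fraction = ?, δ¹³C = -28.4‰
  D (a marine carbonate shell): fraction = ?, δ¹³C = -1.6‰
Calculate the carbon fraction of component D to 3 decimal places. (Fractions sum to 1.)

0.249

Let f_D and f_C be the unknown fractions; fractions sum to 1 so f_D + f_C = 0.611.
Mass balance: Σ fᵢ·δᵢ = δ_bulk ⇒ f_D·(-1.6) + f_C·(-28.4) = -26.2 − (-15.508) = -10.692
Substitute f_C = 0.611 − f_D:
f_D·(-1.6 − -28.4) = -10.692 − 0.611×(-28.4) = 6.660
f_D = 6.660 / 26.8 = 0.2485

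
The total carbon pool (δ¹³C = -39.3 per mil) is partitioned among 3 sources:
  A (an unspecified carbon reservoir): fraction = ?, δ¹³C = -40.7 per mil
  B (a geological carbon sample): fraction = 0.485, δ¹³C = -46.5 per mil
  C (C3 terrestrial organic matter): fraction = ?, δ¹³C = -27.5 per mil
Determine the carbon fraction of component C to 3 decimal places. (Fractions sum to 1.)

0.319

Let f_C and f_A be the unknown fractions; fractions sum to 1 so f_C + f_A = 0.515.
Mass balance: Σ fᵢ·δᵢ = δ_bulk ⇒ f_C·(-27.5) + f_A·(-40.7) = -39.3 − (-22.552) = -16.747
Substitute f_A = 0.515 − f_C:
f_C·(-27.5 − -40.7) = -16.747 − 0.515×(-40.7) = 4.213
f_C = 4.213 / 13.2 = 0.3192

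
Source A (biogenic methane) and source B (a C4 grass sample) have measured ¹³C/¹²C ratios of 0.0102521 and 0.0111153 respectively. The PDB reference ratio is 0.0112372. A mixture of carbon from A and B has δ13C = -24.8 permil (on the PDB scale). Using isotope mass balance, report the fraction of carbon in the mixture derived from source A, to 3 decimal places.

0.182

δ_A = (0.0102521/0.0112372 − 1)×1000 = (0.912336 − 1)×1000 = -87.664 permil
δ_B = (0.0111153/0.0112372 − 1)×1000 = (0.989152 − 1)×1000 = -10.848 permil
f_A = (δ_mix − δ_B)/(δ_A − δ_B) = (-24.8 − (-10.848))/(-87.664 − (-10.848))
f_A = -13.952 / -76.816 = 0.1816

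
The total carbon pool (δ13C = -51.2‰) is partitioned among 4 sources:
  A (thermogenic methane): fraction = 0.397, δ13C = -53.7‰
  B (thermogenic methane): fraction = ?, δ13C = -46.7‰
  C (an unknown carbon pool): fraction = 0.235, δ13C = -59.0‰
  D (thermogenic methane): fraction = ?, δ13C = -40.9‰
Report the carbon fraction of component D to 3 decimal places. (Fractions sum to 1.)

0.202

Let f_D and f_B be the unknown fractions; fractions sum to 1 so f_D + f_B = 0.368.
Mass balance: Σ fᵢ·δᵢ = δ_bulk ⇒ f_D·(-40.9) + f_B·(-46.7) = -51.2 − (-35.184) = -16.016
Substitute f_B = 0.368 − f_D:
f_D·(-40.9 − -46.7) = -16.016 − 0.368×(-46.7) = 1.169
f_D = 1.169 / 5.8 = 0.2016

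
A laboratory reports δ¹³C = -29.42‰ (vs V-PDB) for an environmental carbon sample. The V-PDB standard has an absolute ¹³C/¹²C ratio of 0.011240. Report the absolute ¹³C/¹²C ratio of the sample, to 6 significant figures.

R_sample = R_standard × (δ¹³C/1000 + 1)
R_sample = 0.011240 × (-29.42/1000 + 1) = 0.011240 × 0.970580
R_sample = 0.0109093

0.0109093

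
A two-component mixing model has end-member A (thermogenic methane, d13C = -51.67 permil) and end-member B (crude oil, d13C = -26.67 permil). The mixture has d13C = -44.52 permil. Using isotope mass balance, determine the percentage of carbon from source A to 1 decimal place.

δ_mix = f_A·δ_A + (1 − f_A)·δ_B  ⇒  f_A = (δ_mix − δ_B)/(δ_A − δ_B)
f_A = (-44.52 − (-26.67)) / (-51.67 − (-26.67))
f_A = -17.85 / -25.00 = 0.7140

71.4%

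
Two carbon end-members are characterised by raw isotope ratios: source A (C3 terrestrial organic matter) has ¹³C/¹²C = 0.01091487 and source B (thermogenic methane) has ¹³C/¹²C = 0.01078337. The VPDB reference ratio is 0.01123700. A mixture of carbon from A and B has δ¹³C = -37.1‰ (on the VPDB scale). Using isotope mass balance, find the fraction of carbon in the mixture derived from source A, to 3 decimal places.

δ_A = (0.01091487/0.01123700 − 1)×1000 = (0.971333 − 1)×1000 = -28.667‰
δ_B = (0.01078337/0.01123700 − 1)×1000 = (0.959631 − 1)×1000 = -40.369‰
f_A = (δ_mix − δ_B)/(δ_A − δ_B) = (-37.1 − (-40.369))/(-28.667 − (-40.369))
f_A = 3.269 / 11.702 = 0.2794

0.279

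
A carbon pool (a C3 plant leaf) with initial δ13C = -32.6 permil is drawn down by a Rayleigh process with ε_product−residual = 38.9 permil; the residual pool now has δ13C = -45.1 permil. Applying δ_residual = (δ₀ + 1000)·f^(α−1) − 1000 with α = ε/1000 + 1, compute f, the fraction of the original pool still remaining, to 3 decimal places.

α − 1 = ε/1000 = 0.0389
(δ_res + 1000)/(δ₀ + 1000) = (-45.1 + 1000)/(-32.6 + 1000) = 954.9/967.4 = 0.987079
f = 0.987079^(1/0.0389) = exp(ln(0.987079)/0.0389) = exp(-0.01301/0.0389)
f = exp(-0.3343) = 0.7158

0.716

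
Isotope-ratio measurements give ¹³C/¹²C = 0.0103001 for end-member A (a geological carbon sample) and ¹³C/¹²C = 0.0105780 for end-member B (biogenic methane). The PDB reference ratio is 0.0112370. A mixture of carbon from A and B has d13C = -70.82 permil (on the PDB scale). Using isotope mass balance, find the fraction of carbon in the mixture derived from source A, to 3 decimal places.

δ_A = (0.0103001/0.0112370 − 1)×1000 = (0.916624 − 1)×1000 = -83.376 permil
δ_B = (0.0105780/0.0112370 − 1)×1000 = (0.941354 − 1)×1000 = -58.646 permil
f_A = (δ_mix − δ_B)/(δ_A − δ_B) = (-70.82 − (-58.646))/(-83.376 − (-58.646))
f_A = -12.174 / -24.731 = 0.4923

0.492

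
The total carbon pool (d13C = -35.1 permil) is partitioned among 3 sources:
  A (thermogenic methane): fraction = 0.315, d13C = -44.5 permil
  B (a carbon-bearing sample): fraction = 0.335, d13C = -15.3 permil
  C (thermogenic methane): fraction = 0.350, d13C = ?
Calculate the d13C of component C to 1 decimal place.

Isotope mass balance: δ_bulk = Σ fᵢ·δᵢ.
-35.1 = 0.315×(-44.5) + 0.335×(-15.3) + 0.350×δ_C
0.350·δ_C = -35.1 − (-19.143) = -15.957
δ_C = -15.957 / 0.350 = -45.59 permil

-45.6 permil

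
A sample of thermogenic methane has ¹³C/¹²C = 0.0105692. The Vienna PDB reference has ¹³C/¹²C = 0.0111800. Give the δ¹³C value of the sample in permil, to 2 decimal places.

δ¹³C = (R_sample / R_standard − 1) × 1000
R_sample / R_standard = 0.0105692 / 0.0111800 = 0.945367
δ¹³C = (0.945367 − 1) × 1000 = -54.633 permil

-54.63 permil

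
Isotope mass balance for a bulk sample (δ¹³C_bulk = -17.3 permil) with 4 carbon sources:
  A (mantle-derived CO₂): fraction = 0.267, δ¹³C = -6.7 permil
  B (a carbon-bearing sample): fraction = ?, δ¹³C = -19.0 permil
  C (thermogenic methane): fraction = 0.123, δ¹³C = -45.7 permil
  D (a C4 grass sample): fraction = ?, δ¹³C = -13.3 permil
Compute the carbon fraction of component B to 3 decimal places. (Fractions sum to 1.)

0.312

Let f_B and f_D be the unknown fractions; fractions sum to 1 so f_B + f_D = 0.610.
Mass balance: Σ fᵢ·δᵢ = δ_bulk ⇒ f_B·(-19.0) + f_D·(-13.3) = -17.3 − (-7.410) = -9.890
Substitute f_D = 0.610 − f_B:
f_B·(-19.0 − -13.3) = -9.890 − 0.610×(-13.3) = -1.777
f_B = -1.777 / -5.7 = 0.3118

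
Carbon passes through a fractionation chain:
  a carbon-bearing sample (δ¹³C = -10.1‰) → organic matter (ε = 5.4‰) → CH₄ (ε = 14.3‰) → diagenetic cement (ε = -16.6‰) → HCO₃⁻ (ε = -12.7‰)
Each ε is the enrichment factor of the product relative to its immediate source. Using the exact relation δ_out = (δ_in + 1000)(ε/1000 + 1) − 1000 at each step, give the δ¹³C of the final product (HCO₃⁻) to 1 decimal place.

step 1: δ = (-10.10 + 1000)·(5.4/1000 + 1) − 1000 = -4.75‰
step 2: δ = (-4.75 + 1000)·(14.3/1000 + 1) − 1000 = 9.48‰
step 3: δ = (9.48 + 1000)·(-16.6/1000 + 1) − 1000 = -7.28‰
step 4: δ = (-7.28 + 1000)·(-12.7/1000 + 1) − 1000 = -19.89‰

-19.9‰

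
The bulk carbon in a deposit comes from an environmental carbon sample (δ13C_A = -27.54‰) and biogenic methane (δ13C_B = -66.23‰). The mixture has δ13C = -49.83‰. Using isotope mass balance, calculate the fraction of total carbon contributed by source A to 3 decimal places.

δ_mix = f_A·δ_A + (1 − f_A)·δ_B  ⇒  f_A = (δ_mix − δ_B)/(δ_A − δ_B)
f_A = (-49.83 − (-66.23)) / (-27.54 − (-66.23))
f_A = 16.40 / 38.69 = 0.4239

0.424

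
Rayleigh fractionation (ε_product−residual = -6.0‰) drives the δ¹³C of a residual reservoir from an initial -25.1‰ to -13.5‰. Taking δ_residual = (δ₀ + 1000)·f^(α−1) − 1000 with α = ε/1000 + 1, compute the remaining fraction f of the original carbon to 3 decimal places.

α − 1 = ε/1000 = -0.0060
(δ_res + 1000)/(δ₀ + 1000) = (-13.5 + 1000)/(-25.1 + 1000) = 986.5/974.9 = 1.011899
f = 1.011899^(1/-0.0060) = exp(ln(1.011899)/-0.0060) = exp(0.01183/-0.0060)
f = exp(-1.9714) = 0.1393

0.139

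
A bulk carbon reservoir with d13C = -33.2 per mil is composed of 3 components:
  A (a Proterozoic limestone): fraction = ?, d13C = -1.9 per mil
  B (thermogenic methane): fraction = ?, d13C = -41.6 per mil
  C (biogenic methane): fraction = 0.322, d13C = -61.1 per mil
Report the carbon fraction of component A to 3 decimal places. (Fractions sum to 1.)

Let f_A and f_B be the unknown fractions; fractions sum to 1 so f_A + f_B = 0.678.
Mass balance: Σ fᵢ·δᵢ = δ_bulk ⇒ f_A·(-1.9) + f_B·(-41.6) = -33.2 − (-19.674) = -13.526
Substitute f_B = 0.678 − f_A:
f_A·(-1.9 − -41.6) = -13.526 − 0.678×(-41.6) = 14.679
f_A = 14.679 / 39.7 = 0.3697

0.370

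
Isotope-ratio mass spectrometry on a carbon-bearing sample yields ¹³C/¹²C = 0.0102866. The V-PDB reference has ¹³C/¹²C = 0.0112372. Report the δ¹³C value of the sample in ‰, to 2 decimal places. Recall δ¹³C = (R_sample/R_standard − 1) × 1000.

-84.59‰

δ¹³C = (R_sample / R_standard − 1) × 1000
R_sample / R_standard = 0.0102866 / 0.0112372 = 0.915406
δ¹³C = (0.915406 − 1) × 1000 = -84.594‰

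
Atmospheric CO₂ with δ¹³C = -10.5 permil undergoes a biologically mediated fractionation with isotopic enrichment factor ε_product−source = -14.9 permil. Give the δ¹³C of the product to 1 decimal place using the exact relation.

To first order, δ_product ≈ δ_source + ε = -25.4 permil.
Exactly, δ_product = (δ_source + 1000)·(ε/1000 + 1) − 1000.
δ_product = (-10.5 + 1000) × (-14.9/1000 + 1) − 1000
δ_product = -25.24 permil

-25.2 permil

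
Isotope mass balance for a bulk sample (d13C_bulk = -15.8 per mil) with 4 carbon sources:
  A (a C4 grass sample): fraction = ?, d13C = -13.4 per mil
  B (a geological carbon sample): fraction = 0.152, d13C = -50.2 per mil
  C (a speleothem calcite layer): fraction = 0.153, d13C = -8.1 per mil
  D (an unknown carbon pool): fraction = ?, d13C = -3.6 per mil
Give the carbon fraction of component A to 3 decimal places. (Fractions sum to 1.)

Let f_A and f_D be the unknown fractions; fractions sum to 1 so f_A + f_D = 0.695.
Mass balance: Σ fᵢ·δᵢ = δ_bulk ⇒ f_A·(-13.4) + f_D·(-3.6) = -15.8 − (-8.870) = -6.930
Substitute f_D = 0.695 − f_A:
f_A·(-13.4 − -3.6) = -6.930 − 0.695×(-3.6) = -4.428
f_A = -4.428 / -9.8 = 0.4519

0.452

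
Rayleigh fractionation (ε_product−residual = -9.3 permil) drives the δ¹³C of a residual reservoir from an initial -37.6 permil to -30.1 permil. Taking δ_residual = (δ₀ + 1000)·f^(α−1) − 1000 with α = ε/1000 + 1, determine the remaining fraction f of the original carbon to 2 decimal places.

α − 1 = ε/1000 = -0.0093
(δ_res + 1000)/(δ₀ + 1000) = (-30.1 + 1000)/(-37.6 + 1000) = 969.9/962.4 = 1.007793
f = 1.007793^(1/-0.0093) = exp(ln(1.007793)/-0.0093) = exp(0.00776/-0.0093)
f = exp(-0.8347) = 0.4340

0.43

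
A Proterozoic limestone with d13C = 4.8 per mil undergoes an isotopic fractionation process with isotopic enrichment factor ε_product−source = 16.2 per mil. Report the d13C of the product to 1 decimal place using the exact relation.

Exactly, δ_product = (δ_source + 1000)·(ε/1000 + 1) − 1000.
δ_product = (4.8 + 1000) × (16.2/1000 + 1) − 1000
δ_product = 21.08 per mil

21.1 per mil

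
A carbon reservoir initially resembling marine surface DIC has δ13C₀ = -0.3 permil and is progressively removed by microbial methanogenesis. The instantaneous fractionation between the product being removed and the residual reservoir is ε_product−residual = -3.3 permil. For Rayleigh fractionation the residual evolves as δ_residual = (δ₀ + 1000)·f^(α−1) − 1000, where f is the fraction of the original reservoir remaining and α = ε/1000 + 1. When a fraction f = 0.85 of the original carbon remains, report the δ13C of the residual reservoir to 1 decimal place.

Rayleigh residual: δ_res = (δ₀ + 1000)·f^(α−1) − 1000
α = ε/1000 + 1 = 0.99670, so α − 1 = -0.00330
f^(α−1) = 0.85^(-0.00330) = 1.000536
δ_res = (-0.3 + 1000) × 1.000536 − 1000 = 1000.236 − 1000 = 0.24 permil

0.2 permil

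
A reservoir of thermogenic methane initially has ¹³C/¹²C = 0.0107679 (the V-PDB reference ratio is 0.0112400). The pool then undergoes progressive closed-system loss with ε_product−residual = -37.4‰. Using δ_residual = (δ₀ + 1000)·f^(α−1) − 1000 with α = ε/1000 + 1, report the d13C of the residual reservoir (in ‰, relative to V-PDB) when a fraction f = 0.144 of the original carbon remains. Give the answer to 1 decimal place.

30.0‰

δ₀ = (0.0107679/0.0112400 − 1)×1000 = (0.957998 − 1)×1000 = -42.002‰
α − 1 = ε/1000 = -0.0374
f^(α−1) = 0.144^(-0.0374) = 1.075170
δ_res = (-42.002 + 1000) × 1.075170 − 1000 = 1030.011 − 1000 = 30.01‰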